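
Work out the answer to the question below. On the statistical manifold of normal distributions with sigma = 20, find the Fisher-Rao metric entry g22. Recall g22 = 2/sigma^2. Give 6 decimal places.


For the 2-parameter normal family, the Fisher metric has:
  g11 = 1/sigma^2, g22 = 2/sigma^2.
sigma = 20, sigma^2 = 400.
g22 = 0.005000

0.005000


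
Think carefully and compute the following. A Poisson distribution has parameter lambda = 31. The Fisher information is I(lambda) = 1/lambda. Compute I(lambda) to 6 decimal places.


Fisher information for Poisson: I(lambda) = 1/lambda.
lambda = 31.
I(lambda) = 1/31 = 0.032258

0.032258


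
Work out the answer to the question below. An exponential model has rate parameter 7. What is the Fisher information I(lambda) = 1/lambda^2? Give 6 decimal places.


Fisher information for exponential: I(lambda) = 1/lambda^2.
lambda = 7, lambda^2 = 49.
I = 1/49 = 0.020408

0.020408


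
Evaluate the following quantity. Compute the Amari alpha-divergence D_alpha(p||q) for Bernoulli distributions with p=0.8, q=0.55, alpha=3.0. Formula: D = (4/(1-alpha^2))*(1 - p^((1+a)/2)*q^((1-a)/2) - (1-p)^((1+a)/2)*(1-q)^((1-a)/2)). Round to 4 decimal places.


Amari alpha-divergence:
D = (4/(1-alpha^2))*(1 - p^((1+a)/2)*q^((1-a)/2) - (1-p)^((1+a)/2)*(1-q)^((1-a)/2)).
alpha = 3.0, p = 0.8, q = 0.55.
e1 = (1+alpha)/2 = 2.0, e2 = (1-alpha)/2 = -1.0.
t1 = p^e1 * q^e2 = 0.8^2.0 * 0.55^-1.0 = 1.163636.
t2 = (1-p)^e1 * (1-q)^e2 = 0.2^2.0 * 0.45^-1.0 = 0.088889.
4/(1-alpha^2) = -0.5.
D = -0.5*(1 - 1.163636 - 0.088889) = 0.1263

0.1263


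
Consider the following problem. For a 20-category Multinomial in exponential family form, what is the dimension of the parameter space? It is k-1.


Exponential family dimension calculation:
For Multinomial with k=20 categories, dim = k-1 = 19.

19


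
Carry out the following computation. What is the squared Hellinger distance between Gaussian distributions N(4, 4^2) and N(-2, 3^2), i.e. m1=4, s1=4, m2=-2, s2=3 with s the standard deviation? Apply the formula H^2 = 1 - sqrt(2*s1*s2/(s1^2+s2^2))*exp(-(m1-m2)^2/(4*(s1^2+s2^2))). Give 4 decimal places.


Squared Hellinger distance for Gaussians:
H^2 = 1 - sqrt(2*s1*s2/(s1^2+s2^2)) * exp(-(m1-m2)^2/(4*(s1^2+s2^2))).
s1^2 = 16, s2^2 = 9, s1^2+s2^2 = 25.
sqrt(2*4*3/(25)) = 0.979796.
(m1-m2)^2 = (6)^2 = 36.
exp(-36/(4*25)) = exp(-0.36) = 0.697676.
H^2 = 1 - 0.979796*0.697676 = 0.3164

0.3164


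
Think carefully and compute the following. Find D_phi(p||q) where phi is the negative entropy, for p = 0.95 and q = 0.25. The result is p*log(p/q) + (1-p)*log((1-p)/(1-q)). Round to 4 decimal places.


Bregman divergence with negative entropy generator:
D = p*log(p/q) + (1-p)*log((1-p)/(1-q)).
p = 0.95, q = 0.25.
p*log(p/q) = 0.95*log(0.95/0.25) = 1.268251.
(1-p)*log((1-p)/(1-q)) = 0.05*log(0.05/0.75) = -0.135403.
D = 1.268251 + -0.135403 = 1.1328

1.1328


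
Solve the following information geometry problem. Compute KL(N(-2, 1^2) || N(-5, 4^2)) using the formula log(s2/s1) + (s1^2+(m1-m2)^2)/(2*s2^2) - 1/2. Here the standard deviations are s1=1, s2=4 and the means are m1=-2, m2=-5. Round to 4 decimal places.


KL divergence between normal distributions:
KL = log(s2/s1) + (s1^2 + (m1-m2)^2)/(2*s2^2) - 1/2.
log(4/1) = 1.386294.
(1^2 + (-2--5)^2)/(2*4^2) = (1 + 9)/32 = 0.3125.
KL = 1.386294 + 0.3125 - 0.5 = 1.1988

1.1988


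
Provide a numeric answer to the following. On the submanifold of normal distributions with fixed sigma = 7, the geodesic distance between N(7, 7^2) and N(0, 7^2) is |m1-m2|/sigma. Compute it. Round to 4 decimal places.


On the fixed-variance normal subfamily, geodesic distance = |m1-m2|/sigma.
|7 - 0| = 7.
sigma = 7.
d = 7/7 = 1.0000

1.0000


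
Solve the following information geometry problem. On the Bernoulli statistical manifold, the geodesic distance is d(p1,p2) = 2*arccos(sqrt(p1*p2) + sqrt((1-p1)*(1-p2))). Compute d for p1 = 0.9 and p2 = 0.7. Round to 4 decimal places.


Geodesic distance on Bernoulli manifold:
d(p1,p2) = 2*arccos(sqrt(p1*p2) + sqrt((1-p1)*(1-p2))).
sqrt(p1*p2) = sqrt(0.9*0.7) = 0.793725.
sqrt((1-p1)*(1-p2)) = sqrt(0.1*0.3) = 0.173205.
arg = 0.793725 + 0.173205 = 0.96693.
d = 2*arccos(0.96693) = 0.5158

0.5158


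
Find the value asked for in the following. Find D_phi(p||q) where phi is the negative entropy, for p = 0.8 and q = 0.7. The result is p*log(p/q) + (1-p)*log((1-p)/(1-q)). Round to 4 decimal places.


Bregman divergence with negative entropy generator:
D = p*log(p/q) + (1-p)*log((1-p)/(1-q)).
p = 0.8, q = 0.7.
p*log(p/q) = 0.8*log(0.8/0.7) = 0.106825.
(1-p)*log((1-p)/(1-q)) = 0.2*log(0.2/0.3) = -0.081093.
D = 0.106825 + -0.081093 = 0.0257

0.0257


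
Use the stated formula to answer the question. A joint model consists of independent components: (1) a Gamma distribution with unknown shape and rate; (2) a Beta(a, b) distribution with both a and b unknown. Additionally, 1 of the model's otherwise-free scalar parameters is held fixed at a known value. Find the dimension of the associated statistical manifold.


The dimension of a statistical manifold equals the number of free
(independent) real parameters of the model. For a product of independent
blocks the parameter counts add.
- Gamma (shape, rate): 2.
- Beta (a, b): 2.
Total = 2 + 2 = 4.
1 parameter(s) fixed at known values: 4 - 1 = 3.
Dimension = 3

3


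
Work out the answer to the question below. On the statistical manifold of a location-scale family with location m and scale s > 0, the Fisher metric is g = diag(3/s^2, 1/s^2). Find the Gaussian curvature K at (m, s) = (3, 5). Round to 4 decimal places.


The metric has the form g = (A dm^2 + B ds^2)/s^2 with A = 3, B = 1.
Substitute u = sqrt(A/B)*m: g = B*(du^2 + ds^2)/s^2, i.e. B times the
Poincare upper half-plane metric, which has constant Gaussian curvature -1.
Scaling a 2D metric by a constant c divides the Gaussian curvature by c,
so K = -1/B = -1/(1) = -1.0000 everywhere (the point (m, s) = (3, 5) is irrelevant:
the curvature is constant).
The requested Gaussian curvature is K = -1.0000.

-1.0000


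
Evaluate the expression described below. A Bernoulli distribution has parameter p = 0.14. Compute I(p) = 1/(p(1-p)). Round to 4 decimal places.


For Bernoulli(p), Fisher information is I(p) = 1/(p*(1-p)).
p = 0.14, 1-p = 0.86.
p*(1-p) = 0.1204.
I(p) = 1/0.1204 = 8.3056

8.3056


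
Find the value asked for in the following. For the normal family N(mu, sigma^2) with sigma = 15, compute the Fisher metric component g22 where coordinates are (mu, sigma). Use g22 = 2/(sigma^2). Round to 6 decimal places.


For the 2-parameter normal family, the Fisher metric has:
  g11 = 1/sigma^2, g22 = 2/sigma^2.
sigma = 15, sigma^2 = 225.
g22 = 0.008889

0.008889


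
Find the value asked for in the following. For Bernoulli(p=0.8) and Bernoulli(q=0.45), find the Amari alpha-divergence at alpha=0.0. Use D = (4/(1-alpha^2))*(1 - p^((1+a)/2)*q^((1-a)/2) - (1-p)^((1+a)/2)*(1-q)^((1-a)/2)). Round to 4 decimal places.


Amari alpha-divergence:
D = (4/(1-alpha^2))*(1 - p^((1+a)/2)*q^((1-a)/2) - (1-p)^((1+a)/2)*(1-q)^((1-a)/2)).
alpha = 0.0, p = 0.8, q = 0.45.
e1 = (1+alpha)/2 = 0.5, e2 = (1-alpha)/2 = 0.5.
t1 = p^e1 * q^e2 = 0.8^0.5 * 0.45^0.5 = 0.6.
t2 = (1-p)^e1 * (1-q)^e2 = 0.2^0.5 * 0.55^0.5 = 0.331662.
4/(1-alpha^2) = 4.0.
D = 4.0*(1 - 0.6 - 0.331662) = 0.2734

0.2734


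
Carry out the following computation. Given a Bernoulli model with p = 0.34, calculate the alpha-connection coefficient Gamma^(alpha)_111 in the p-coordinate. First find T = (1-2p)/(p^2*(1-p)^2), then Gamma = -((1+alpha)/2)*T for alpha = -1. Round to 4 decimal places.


Skewness (Amari-Chentsov) tensor: T = (1-2p)/(p^2*(1-p)^2).
p = 0.34, 1-2p = 0.32, p^2 = 0.1156, (1-p)^2 = 0.4356.
T = 0.32/(0.1156 * 0.4356) = 6.354835.
In the p-coordinate, Gamma^(alpha) = Gamma^(0) - (alpha/2)*T with Gamma^(0) = (1/2)*g'(p) = -T/2,
so Gamma^(alpha) = -((1+alpha)/2)*T.
alpha = -1, -(1+alpha)/2 = 0.0.
Gamma = 0.0 * 6.354835 = 0.0000

0.0000


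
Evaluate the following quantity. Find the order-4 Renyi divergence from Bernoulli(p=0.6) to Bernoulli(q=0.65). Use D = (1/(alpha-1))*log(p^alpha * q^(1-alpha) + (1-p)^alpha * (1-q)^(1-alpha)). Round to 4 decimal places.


Renyi divergence of order alpha between Bernoulli distributions:
D = (1/(alpha-1))*log(p^alpha * q^(1-alpha) + (1-p)^alpha * (1-q)^(1-alpha)).
alpha = 4, p = 0.6, q = 0.65.
p^alpha * q^(1-alpha) = 0.6^4 * 0.65^-3 = 0.471916.
(1-p)^alpha * (1-q)^(1-alpha) = 0.4^4 * 0.35^-3 = 0.597085.
sum = 0.471916 + 0.597085 = 1.069001.
D = (1/3)*log(1.069001) = 0.0222

0.0222


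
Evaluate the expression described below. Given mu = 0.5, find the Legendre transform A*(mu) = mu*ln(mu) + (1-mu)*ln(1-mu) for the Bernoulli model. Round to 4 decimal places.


Legendre transform for Bernoulli:
A*(mu) = mu*log(mu) + (1-mu)*log(1-mu).
mu = 0.5, 1-mu = 0.5.
mu*log(mu) = 0.5*log(0.5) = -0.346574.
(1-mu)*log(1-mu) = 0.5*log(0.5) = -0.346574.
A* = -0.346574 + -0.346574 = -0.6931

-0.6931


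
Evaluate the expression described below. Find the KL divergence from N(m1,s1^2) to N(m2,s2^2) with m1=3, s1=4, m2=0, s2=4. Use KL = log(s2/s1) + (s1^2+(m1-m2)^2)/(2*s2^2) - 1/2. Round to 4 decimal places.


KL divergence between normal distributions:
KL = log(s2/s1) + (s1^2 + (m1-m2)^2)/(2*s2^2) - 1/2.
log(4/4) = 0.0.
(4^2 + (3-0)^2)/(2*4^2) = (16 + 9)/32 = 0.78125.
KL = 0.0 + 0.78125 - 0.5 = 0.2813

0.2813


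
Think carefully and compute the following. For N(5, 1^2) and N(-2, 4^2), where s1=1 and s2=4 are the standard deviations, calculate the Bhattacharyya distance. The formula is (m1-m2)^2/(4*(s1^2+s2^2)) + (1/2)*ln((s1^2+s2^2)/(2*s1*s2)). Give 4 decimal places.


Bhattacharyya distance between two Gaussians:
DB = (m1-m2)^2/(4*(s1^2+s2^2)) + (1/2)*ln((s1^2+s2^2)/(2*s1*s2)).
(m1-m2)^2 = (7)^2 = 49.
s1^2+s2^2 = 1 + 16 = 17.
term1 = 49/68 = 0.720588.
term2 = 0.5*ln(17/8.0) = 0.376886.
DB = 0.720588 + 0.376886 = 1.0975

1.0975


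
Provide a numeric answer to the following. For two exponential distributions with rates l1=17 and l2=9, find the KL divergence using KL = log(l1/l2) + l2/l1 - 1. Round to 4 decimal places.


KL divergence for exponential family:
KL = log(l1/l2) + l2/l1 - 1.
log(17/9) = 0.635989.
9/17 = 0.529412.
KL = 0.635989 + 0.529412 - 1 = 0.1654

0.1654


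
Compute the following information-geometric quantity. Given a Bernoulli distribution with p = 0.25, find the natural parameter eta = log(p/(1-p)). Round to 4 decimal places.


Natural parameter for Bernoulli: eta = log(p/(1-p)).
p = 0.25, 1-p = 0.75.
p/(1-p) = 0.333333.
eta = log(0.333333) = -1.0986

-1.0986


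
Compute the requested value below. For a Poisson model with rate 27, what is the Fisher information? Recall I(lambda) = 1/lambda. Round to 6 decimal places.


Fisher information for Poisson: I(lambda) = 1/lambda.
lambda = 27.
I(lambda) = 1/27 = 0.037037

0.037037


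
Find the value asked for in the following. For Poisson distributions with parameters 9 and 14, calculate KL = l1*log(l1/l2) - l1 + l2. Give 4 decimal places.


KL divergence for Poisson:
KL = l1*log(l1/l2) - l1 + l2.
l1 = 9, l2 = 14.
log(9/14) = -0.441833.
l1*log(l1/l2) = 9 * -0.441833 = -3.976495.
KL = -3.976495 - 9 + 14 = 1.0235

1.0235


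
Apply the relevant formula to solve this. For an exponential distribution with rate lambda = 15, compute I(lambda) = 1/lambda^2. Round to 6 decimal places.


Fisher information for exponential: I(lambda) = 1/lambda^2.
lambda = 15, lambda^2 = 225.
I = 1/225 = 0.004444

0.004444


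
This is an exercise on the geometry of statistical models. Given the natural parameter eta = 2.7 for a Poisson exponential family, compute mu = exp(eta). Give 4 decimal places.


Expectation parameter for Poisson exponential family:
mu = exp(eta).
eta = 2.7.
mu = exp(2.7) = 14.8797

14.8797


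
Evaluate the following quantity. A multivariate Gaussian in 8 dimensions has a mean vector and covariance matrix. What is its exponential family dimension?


Exponential family dimension calculation:
For 8-dim MVN: mean has 8 params, covariance has 8*9/2 = 36 unique entries.
Total dim = 8 + 36 = 44.

44


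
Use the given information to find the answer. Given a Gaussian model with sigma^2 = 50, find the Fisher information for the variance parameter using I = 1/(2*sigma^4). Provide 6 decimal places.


Fisher information for variance: I(sigma^2) = 1/(2*sigma^4).
sigma^2 = 50, so sigma^4 = 2500.
I = 1/(2*2500) = 1/5000 = 0.000200

0.000200


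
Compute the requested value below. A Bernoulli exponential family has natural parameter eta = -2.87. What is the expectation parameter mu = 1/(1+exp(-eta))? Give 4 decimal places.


Dual coordinate (expectation parameter) for Bernoulli:
mu = 1/(1+exp(-eta)).
eta = -2.87.
exp(-eta) = exp(2.87) = 17.637018.
mu = 1/(1+17.637018) = 0.0537

0.0537


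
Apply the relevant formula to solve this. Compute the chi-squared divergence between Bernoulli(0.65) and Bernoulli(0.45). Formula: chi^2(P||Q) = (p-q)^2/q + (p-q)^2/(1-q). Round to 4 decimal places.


Chi-squared divergence between Bernoulli distributions:
chi^2 = (p-q)^2/q + (p-q)^2/(1-q).
p = 0.65, q = 0.45, p-q = 0.2.
(p-q)^2 = 0.04.
term1 = 0.04/0.45 = 0.088889.
term2 = 0.04/0.55 = 0.072727.
chi^2 = 0.088889 + 0.072727 = 0.1616

0.1616


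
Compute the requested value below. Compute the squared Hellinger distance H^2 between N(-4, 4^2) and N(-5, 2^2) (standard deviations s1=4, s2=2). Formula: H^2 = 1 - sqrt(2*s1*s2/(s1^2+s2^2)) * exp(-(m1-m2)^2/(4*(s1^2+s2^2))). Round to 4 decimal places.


Squared Hellinger distance for Gaussians:
H^2 = 1 - sqrt(2*s1*s2/(s1^2+s2^2)) * exp(-(m1-m2)^2/(4*(s1^2+s2^2))).
s1^2 = 16, s2^2 = 4, s1^2+s2^2 = 20.
sqrt(2*4*2/(20)) = 0.894427.
(m1-m2)^2 = (1)^2 = 1.
exp(-1/(4*20)) = exp(-0.0125) = 0.987578.
H^2 = 1 - 0.894427*0.987578 = 0.1167

0.1167


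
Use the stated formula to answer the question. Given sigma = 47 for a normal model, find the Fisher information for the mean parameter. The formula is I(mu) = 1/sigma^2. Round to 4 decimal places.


The Fisher information for the mean of a normal distribution is I(mu) = 1/sigma^2.
sigma = 47, so sigma^2 = 2209.
I(mu) = 1/2209 = 0.0005

0.0005


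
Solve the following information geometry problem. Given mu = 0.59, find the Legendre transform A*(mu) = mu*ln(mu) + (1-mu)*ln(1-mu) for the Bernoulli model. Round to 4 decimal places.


Legendre transform for Bernoulli:
A*(mu) = mu*log(mu) + (1-mu)*log(1-mu).
mu = 0.59, 1-mu = 0.41.
mu*log(mu) = 0.59*log(0.59) = -0.311303.
(1-mu)*log(1-mu) = 0.41*log(0.41) = -0.365555.
A* = -0.311303 + -0.365555 = -0.6769

-0.6769


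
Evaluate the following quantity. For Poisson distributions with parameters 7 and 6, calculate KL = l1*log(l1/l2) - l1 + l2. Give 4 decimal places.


KL divergence for Poisson:
KL = l1*log(l1/l2) - l1 + l2.
l1 = 7, l2 = 6.
log(7/6) = 0.154151.
l1*log(l1/l2) = 7 * 0.154151 = 1.079055.
KL = 1.079055 - 7 + 6 = 0.0791

0.0791


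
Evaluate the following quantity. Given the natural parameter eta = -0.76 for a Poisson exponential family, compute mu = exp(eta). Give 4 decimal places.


Expectation parameter for Poisson exponential family:
mu = exp(eta).
eta = -0.76.
mu = exp(-0.76) = 0.4677

0.4677


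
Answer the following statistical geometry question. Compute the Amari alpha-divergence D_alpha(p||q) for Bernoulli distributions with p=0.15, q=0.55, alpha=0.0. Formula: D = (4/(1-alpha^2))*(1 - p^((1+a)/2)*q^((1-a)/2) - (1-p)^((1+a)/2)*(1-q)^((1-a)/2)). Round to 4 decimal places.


Amari alpha-divergence:
D = (4/(1-alpha^2))*(1 - p^((1+a)/2)*q^((1-a)/2) - (1-p)^((1+a)/2)*(1-q)^((1-a)/2)).
alpha = 0.0, p = 0.15, q = 0.55.
e1 = (1+alpha)/2 = 0.5, e2 = (1-alpha)/2 = 0.5.
t1 = p^e1 * q^e2 = 0.15^0.5 * 0.55^0.5 = 0.287228.
t2 = (1-p)^e1 * (1-q)^e2 = 0.85^0.5 * 0.45^0.5 = 0.618466.
4/(1-alpha^2) = 4.0.
D = 4.0*(1 - 0.287228 - 0.618466) = 0.3772

0.3772


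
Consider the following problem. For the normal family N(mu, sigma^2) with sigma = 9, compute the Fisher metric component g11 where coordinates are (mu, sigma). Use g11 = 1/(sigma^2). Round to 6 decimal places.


For the 2-parameter normal family, the Fisher metric has:
  g11 = 1/sigma^2, g22 = 2/sigma^2.
sigma = 9, sigma^2 = 81.
g11 = 0.012346

0.012346


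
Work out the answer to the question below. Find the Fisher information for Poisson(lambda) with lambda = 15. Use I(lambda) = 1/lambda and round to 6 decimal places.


Fisher information for Poisson: I(lambda) = 1/lambda.
lambda = 15.
I(lambda) = 1/15 = 0.066667

0.066667


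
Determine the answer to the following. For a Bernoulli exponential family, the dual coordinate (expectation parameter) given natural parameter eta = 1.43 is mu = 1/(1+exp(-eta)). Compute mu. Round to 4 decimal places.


Dual coordinate (expectation parameter) for Bernoulli:
mu = 1/(1+exp(-eta)).
eta = 1.43.
exp(-eta) = exp(-1.43) = 0.239309.
mu = 1/(1+0.239309) = 0.8069

0.8069


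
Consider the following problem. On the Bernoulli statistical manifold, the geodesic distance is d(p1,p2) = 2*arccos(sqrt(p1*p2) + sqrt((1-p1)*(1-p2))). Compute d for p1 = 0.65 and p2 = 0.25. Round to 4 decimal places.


Geodesic distance on Bernoulli manifold:
d(p1,p2) = 2*arccos(sqrt(p1*p2) + sqrt((1-p1)*(1-p2))).
sqrt(p1*p2) = sqrt(0.65*0.25) = 0.403113.
sqrt((1-p1)*(1-p2)) = sqrt(0.35*0.75) = 0.512348.
arg = 0.403113 + 0.512348 = 0.91546.
d = 2*arccos(0.91546) = 0.8283

0.8283


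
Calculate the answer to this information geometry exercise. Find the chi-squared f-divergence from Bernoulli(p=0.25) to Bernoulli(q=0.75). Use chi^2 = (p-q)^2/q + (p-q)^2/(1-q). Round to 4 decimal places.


Chi-squared divergence between Bernoulli distributions:
chi^2 = (p-q)^2/q + (p-q)^2/(1-q).
p = 0.25, q = 0.75, p-q = -0.5.
(p-q)^2 = 0.25.
term1 = 0.25/0.75 = 0.333333.
term2 = 0.25/0.25 = 1.0.
chi^2 = 0.333333 + 1.0 = 1.3333

1.3333


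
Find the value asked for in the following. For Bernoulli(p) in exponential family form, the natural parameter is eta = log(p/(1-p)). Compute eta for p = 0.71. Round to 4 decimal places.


Natural parameter for Bernoulli: eta = log(p/(1-p)).
p = 0.71, 1-p = 0.29.
p/(1-p) = 2.448276.
eta = log(2.448276) = 0.8954

0.8954


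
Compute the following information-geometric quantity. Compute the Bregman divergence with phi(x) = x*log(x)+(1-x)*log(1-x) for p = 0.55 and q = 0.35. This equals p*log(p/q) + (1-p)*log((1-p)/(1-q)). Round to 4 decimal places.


Bregman divergence with negative entropy generator:
D = p*log(p/q) + (1-p)*log((1-p)/(1-q)).
p = 0.55, q = 0.35.
p*log(p/q) = 0.55*log(0.55/0.35) = 0.248592.
(1-p)*log((1-p)/(1-q)) = 0.45*log(0.45/0.65) = -0.165476.
D = 0.248592 + -0.165476 = 0.0831

0.0831


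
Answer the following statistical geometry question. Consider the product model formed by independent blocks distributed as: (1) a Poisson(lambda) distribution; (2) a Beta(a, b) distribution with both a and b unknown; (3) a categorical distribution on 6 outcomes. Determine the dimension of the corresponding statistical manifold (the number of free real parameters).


The dimension of a statistical manifold equals the number of free
(independent) real parameters of the model. For a product of independent
blocks the parameter counts add.
- Poisson (lambda): 1.
- Beta (a, b): 2.
- categorical on 6 outcomes (probabilities sum to 1): 6-1 = 5.
Total = 1 + 2 + 5 = 8.
Dimension = 8

8


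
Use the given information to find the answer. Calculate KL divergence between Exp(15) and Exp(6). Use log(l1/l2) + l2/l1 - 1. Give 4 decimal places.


KL divergence for exponential family:
KL = log(l1/l2) + l2/l1 - 1.
log(15/6) = 0.916291.
6/15 = 0.4.
KL = 0.916291 + 0.4 - 1 = 0.3163

0.3163


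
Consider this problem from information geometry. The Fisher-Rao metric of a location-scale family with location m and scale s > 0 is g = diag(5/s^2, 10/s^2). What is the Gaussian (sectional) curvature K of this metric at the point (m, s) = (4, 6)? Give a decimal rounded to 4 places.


The metric has the form g = (A dm^2 + B ds^2)/s^2 with A = 5, B = 10.
Substitute u = sqrt(A/B)*m: g = B*(du^2 + ds^2)/s^2, i.e. B times the
Poincare upper half-plane metric, which has constant Gaussian curvature -1.
Scaling a 2D metric by a constant c divides the Gaussian curvature by c,
so K = -1/B = -1/(10) = -0.1000 everywhere (the point (m, s) = (4, 6) is irrelevant:
the curvature is constant).
The requested Gaussian curvature is K = -0.1000.

-0.1000


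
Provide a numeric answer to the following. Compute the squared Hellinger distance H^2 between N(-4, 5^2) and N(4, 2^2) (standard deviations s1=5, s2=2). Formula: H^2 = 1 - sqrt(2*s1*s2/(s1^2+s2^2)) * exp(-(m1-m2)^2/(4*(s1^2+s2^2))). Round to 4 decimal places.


Squared Hellinger distance for Gaussians:
H^2 = 1 - sqrt(2*s1*s2/(s1^2+s2^2)) * exp(-(m1-m2)^2/(4*(s1^2+s2^2))).
s1^2 = 25, s2^2 = 4, s1^2+s2^2 = 29.
sqrt(2*5*2/(29)) = 0.830455.
(m1-m2)^2 = (-8)^2 = 64.
exp(-64/(4*29)) = exp(-0.551724) = 0.575956.
H^2 = 1 - 0.830455*0.575956 = 0.5217

0.5217


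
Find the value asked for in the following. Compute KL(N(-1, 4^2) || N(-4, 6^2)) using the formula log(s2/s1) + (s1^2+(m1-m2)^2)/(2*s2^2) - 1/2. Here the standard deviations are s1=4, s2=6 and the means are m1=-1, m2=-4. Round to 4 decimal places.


KL divergence between normal distributions:
KL = log(s2/s1) + (s1^2 + (m1-m2)^2)/(2*s2^2) - 1/2.
log(6/4) = 0.405465.
(4^2 + (-1--4)^2)/(2*6^2) = (16 + 9)/72 = 0.347222.
KL = 0.405465 + 0.347222 - 0.5 = 0.2527

0.2527


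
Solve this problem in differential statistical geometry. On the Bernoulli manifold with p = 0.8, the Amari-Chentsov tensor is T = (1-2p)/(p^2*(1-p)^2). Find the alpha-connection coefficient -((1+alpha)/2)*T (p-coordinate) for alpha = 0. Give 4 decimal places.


Skewness (Amari-Chentsov) tensor: T = (1-2p)/(p^2*(1-p)^2).
p = 0.8, 1-2p = -0.6, p^2 = 0.64, (1-p)^2 = 0.04.
T = -0.6/(0.64 * 0.04) = -23.4375.
In the p-coordinate, Gamma^(alpha) = Gamma^(0) - (alpha/2)*T with Gamma^(0) = (1/2)*g'(p) = -T/2,
so Gamma^(alpha) = -((1+alpha)/2)*T.
alpha = 0, -(1+alpha)/2 = -0.5.
Gamma = -0.5 * -23.4375 = 11.7188

11.7188


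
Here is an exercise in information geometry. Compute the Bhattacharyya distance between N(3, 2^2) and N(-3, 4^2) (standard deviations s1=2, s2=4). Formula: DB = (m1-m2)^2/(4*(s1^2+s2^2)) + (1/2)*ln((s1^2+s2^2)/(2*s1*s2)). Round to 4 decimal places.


Bhattacharyya distance between two Gaussians:
DB = (m1-m2)^2/(4*(s1^2+s2^2)) + (1/2)*ln((s1^2+s2^2)/(2*s1*s2)).
(m1-m2)^2 = (6)^2 = 36.
s1^2+s2^2 = 4 + 16 = 20.
term1 = 36/80 = 0.45.
term2 = 0.5*ln(20/16.0) = 0.111572.
DB = 0.45 + 0.111572 = 0.5616

0.5616


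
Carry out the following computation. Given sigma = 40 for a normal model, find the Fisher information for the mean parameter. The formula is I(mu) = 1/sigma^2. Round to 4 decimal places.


The Fisher information for the mean of a normal distribution is I(mu) = 1/sigma^2.
sigma = 40, so sigma^2 = 1600.
I(mu) = 1/1600 = 0.0006

0.0006


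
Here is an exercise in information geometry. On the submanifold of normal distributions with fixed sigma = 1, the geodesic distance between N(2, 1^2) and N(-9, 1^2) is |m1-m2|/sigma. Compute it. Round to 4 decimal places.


On the fixed-variance normal subfamily, geodesic distance = |m1-m2|/sigma.
|2 - -9| = 11.
sigma = 1.
d = 11/1 = 11.0000

11.0000


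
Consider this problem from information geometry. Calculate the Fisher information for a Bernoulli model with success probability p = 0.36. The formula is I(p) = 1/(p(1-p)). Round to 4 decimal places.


For Bernoulli(p), Fisher information is I(p) = 1/(p*(1-p)).
p = 0.36, 1-p = 0.64.
p*(1-p) = 0.2304.
I(p) = 1/0.2304 = 4.3403

4.3403


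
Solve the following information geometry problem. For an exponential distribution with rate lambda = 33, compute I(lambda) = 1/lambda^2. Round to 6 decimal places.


Fisher information for exponential: I(lambda) = 1/lambda^2.
lambda = 33, lambda^2 = 1089.
I = 1/1089 = 0.000918

0.000918


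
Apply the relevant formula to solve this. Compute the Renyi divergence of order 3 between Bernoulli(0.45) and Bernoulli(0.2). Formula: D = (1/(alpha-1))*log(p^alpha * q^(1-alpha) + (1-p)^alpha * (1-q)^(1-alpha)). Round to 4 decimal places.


Renyi divergence of order alpha between Bernoulli distributions:
D = (1/(alpha-1))*log(p^alpha * q^(1-alpha) + (1-p)^alpha * (1-q)^(1-alpha)).
alpha = 3, p = 0.45, q = 0.2.
p^alpha * q^(1-alpha) = 0.45^3 * 0.2^-2 = 2.278125.
(1-p)^alpha * (1-q)^(1-alpha) = 0.55^3 * 0.8^-2 = 0.259961.
sum = 2.278125 + 0.259961 = 2.538086.
D = (1/2)*log(2.538086) = 0.4657

0.4657


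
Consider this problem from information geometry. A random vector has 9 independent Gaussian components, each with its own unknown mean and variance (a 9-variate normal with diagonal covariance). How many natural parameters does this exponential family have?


Exponential family dimension calculation:
Each univariate normal has two natural parameters (mu/sigma^2 and -1/(2 sigma^2)).
With 9 independent components, dim = 2 * 9 = 18.

18


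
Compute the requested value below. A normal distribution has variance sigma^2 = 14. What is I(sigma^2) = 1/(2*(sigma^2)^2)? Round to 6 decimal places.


Fisher information for variance: I(sigma^2) = 1/(2*sigma^4).
sigma^2 = 14, so sigma^4 = 196.
I = 1/(2*196) = 1/392 = 0.002551

0.002551


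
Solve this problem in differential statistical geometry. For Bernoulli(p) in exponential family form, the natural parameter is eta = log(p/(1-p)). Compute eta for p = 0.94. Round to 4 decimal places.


Natural parameter for Bernoulli: eta = log(p/(1-p)).
p = 0.94, 1-p = 0.06.
p/(1-p) = 15.666667.
eta = log(15.666667) = 2.7515

2.7515


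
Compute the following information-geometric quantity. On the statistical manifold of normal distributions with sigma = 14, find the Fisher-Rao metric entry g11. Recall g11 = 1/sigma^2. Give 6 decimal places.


For the 2-parameter normal family, the Fisher metric has:
  g11 = 1/sigma^2, g22 = 2/sigma^2.
sigma = 14, sigma^2 = 196.
g11 = 0.005102

0.005102


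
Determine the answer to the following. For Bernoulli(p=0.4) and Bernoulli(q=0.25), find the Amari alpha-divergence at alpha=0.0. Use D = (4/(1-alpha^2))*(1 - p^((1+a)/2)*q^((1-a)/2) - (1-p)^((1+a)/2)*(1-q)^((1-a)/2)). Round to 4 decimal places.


Amari alpha-divergence:
D = (4/(1-alpha^2))*(1 - p^((1+a)/2)*q^((1-a)/2) - (1-p)^((1+a)/2)*(1-q)^((1-a)/2)).
alpha = 0.0, p = 0.4, q = 0.25.
e1 = (1+alpha)/2 = 0.5, e2 = (1-alpha)/2 = 0.5.
t1 = p^e1 * q^e2 = 0.4^0.5 * 0.25^0.5 = 0.316228.
t2 = (1-p)^e1 * (1-q)^e2 = 0.6^0.5 * 0.75^0.5 = 0.67082.
4/(1-alpha^2) = 4.0.
D = 4.0*(1 - 0.316228 - 0.67082) = 0.0518

0.0518


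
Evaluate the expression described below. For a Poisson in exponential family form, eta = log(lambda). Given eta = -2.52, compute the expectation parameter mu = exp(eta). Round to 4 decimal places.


Expectation parameter for Poisson exponential family:
mu = exp(eta).
eta = -2.52.
mu = exp(-2.52) = 0.0805

0.0805


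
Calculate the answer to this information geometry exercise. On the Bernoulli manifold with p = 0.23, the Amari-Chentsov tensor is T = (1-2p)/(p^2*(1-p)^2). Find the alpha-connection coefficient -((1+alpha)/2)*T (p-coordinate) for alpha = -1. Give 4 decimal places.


Skewness (Amari-Chentsov) tensor: T = (1-2p)/(p^2*(1-p)^2).
p = 0.23, 1-2p = 0.54, p^2 = 0.0529, (1-p)^2 = 0.5929.
T = 0.54/(0.0529 * 0.5929) = 17.216967.
In the p-coordinate, Gamma^(alpha) = Gamma^(0) - (alpha/2)*T with Gamma^(0) = (1/2)*g'(p) = -T/2,
so Gamma^(alpha) = -((1+alpha)/2)*T.
alpha = -1, -(1+alpha)/2 = 0.0.
Gamma = 0.0 * 17.216967 = 0.0000

0.0000


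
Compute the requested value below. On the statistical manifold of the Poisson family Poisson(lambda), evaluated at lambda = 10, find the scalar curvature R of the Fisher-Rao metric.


This family has a single free parameter, so its statistical manifold
is 1-dimensional. The Riemann curvature tensor of any 1-dimensional
Riemannian manifold vanishes identically, so R = 0.

0


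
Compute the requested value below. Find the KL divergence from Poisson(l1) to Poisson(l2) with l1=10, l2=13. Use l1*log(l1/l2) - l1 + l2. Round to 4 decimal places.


KL divergence for Poisson:
KL = l1*log(l1/l2) - l1 + l2.
l1 = 10, l2 = 13.
log(10/13) = -0.262364.
l1*log(l1/l2) = 10 * -0.262364 = -2.623643.
KL = -2.623643 - 10 + 13 = 0.3764

0.3764


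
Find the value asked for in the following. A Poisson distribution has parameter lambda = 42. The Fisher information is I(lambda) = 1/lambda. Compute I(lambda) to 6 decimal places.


Fisher information for Poisson: I(lambda) = 1/lambda.
lambda = 42.
I(lambda) = 1/42 = 0.023810

0.023810


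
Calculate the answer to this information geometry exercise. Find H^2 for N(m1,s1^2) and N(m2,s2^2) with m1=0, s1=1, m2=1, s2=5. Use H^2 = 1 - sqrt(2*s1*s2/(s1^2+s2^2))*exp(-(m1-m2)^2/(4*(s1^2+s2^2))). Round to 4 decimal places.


Squared Hellinger distance for Gaussians:
H^2 = 1 - sqrt(2*s1*s2/(s1^2+s2^2)) * exp(-(m1-m2)^2/(4*(s1^2+s2^2))).
s1^2 = 1, s2^2 = 25, s1^2+s2^2 = 26.
sqrt(2*1*5/(26)) = 0.620174.
(m1-m2)^2 = (-1)^2 = 1.
exp(-1/(4*26)) = exp(-0.009615) = 0.990431.
H^2 = 1 - 0.620174*0.990431 = 0.3858

0.3858


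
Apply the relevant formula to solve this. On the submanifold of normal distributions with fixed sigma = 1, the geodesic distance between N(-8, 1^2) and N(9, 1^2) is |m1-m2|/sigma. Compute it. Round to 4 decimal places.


On the fixed-variance normal subfamily, geodesic distance = |m1-m2|/sigma.
|-8 - 9| = 17.
sigma = 1.
d = 17/1 = 17.0000

17.0000


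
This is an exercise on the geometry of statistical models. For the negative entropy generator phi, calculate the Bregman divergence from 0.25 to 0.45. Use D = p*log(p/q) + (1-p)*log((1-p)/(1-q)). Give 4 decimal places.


Bregman divergence with negative entropy generator:
D = p*log(p/q) + (1-p)*log((1-p)/(1-q)).
p = 0.25, q = 0.45.
p*log(p/q) = 0.25*log(0.25/0.45) = -0.146947.
(1-p)*log((1-p)/(1-q)) = 0.75*log(0.75/0.55) = 0.232616.
D = -0.146947 + 0.232616 = 0.0857

0.0857


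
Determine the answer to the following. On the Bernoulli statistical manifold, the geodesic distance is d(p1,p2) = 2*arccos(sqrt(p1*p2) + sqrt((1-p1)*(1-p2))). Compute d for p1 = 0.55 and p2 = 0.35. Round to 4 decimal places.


Geodesic distance on Bernoulli manifold:
d(p1,p2) = 2*arccos(sqrt(p1*p2) + sqrt((1-p1)*(1-p2))).
sqrt(p1*p2) = sqrt(0.55*0.35) = 0.438748.
sqrt((1-p1)*(1-p2)) = sqrt(0.45*0.65) = 0.540833.
arg = 0.438748 + 0.540833 = 0.979581.
d = 2*arccos(0.979581) = 0.4049

0.4049


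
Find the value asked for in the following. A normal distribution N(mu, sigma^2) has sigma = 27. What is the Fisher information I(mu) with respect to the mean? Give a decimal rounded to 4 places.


The Fisher information for the mean of a normal distribution is I(mu) = 1/sigma^2.
sigma = 27, so sigma^2 = 729.
I(mu) = 1/729 = 0.0014

0.0014


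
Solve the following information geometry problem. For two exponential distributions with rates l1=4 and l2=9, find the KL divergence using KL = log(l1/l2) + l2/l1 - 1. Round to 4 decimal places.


KL divergence for exponential family:
KL = log(l1/l2) + l2/l1 - 1.
log(4/9) = -0.81093.
9/4 = 2.25.
KL = -0.81093 + 2.25 - 1 = 0.4391

0.4391


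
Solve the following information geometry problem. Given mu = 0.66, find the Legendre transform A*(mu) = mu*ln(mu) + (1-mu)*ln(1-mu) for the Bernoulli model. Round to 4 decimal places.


Legendre transform for Bernoulli:
A*(mu) = mu*log(mu) + (1-mu)*log(1-mu).
mu = 0.66, 1-mu = 0.34.
mu*log(mu) = 0.66*log(0.66) = -0.27424.
(1-mu)*log(1-mu) = 0.34*log(0.34) = -0.366795.
A* = -0.27424 + -0.366795 = -0.6410

-0.6410


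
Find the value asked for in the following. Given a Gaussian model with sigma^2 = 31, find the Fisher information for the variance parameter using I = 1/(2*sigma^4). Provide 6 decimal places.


Fisher information for variance: I(sigma^2) = 1/(2*sigma^4).
sigma^2 = 31, so sigma^4 = 961.
I = 1/(2*961) = 1/1922 = 0.000520

0.000520


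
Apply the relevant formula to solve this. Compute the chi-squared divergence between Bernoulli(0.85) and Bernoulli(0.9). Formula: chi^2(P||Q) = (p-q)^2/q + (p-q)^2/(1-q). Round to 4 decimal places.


Chi-squared divergence between Bernoulli distributions:
chi^2 = (p-q)^2/q + (p-q)^2/(1-q).
p = 0.85, q = 0.9, p-q = -0.05.
(p-q)^2 = 0.0025.
term1 = 0.0025/0.9 = 0.002778.
term2 = 0.0025/0.1 = 0.025.
chi^2 = 0.002778 + 0.025 = 0.0278

0.0278


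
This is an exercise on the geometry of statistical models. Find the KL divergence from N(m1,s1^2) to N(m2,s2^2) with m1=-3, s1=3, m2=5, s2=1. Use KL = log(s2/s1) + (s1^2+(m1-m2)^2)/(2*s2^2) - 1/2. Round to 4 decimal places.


KL divergence between normal distributions:
KL = log(s2/s1) + (s1^2 + (m1-m2)^2)/(2*s2^2) - 1/2.
log(1/3) = -1.098612.
(3^2 + (-3-5)^2)/(2*1^2) = (9 + 64)/2 = 36.5.
KL = -1.098612 + 36.5 - 0.5 = 34.9014

34.9014


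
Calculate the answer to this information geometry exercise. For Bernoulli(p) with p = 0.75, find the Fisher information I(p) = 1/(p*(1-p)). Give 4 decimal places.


For Bernoulli(p), Fisher information is I(p) = 1/(p*(1-p)).
p = 0.75, 1-p = 0.25.
p*(1-p) = 0.1875.
I(p) = 1/0.1875 = 5.3333

5.3333


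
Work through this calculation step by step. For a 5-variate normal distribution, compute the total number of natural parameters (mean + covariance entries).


Exponential family dimension calculation:
For 5-dim MVN: mean has 5 params, covariance has 5*6/2 = 15 unique entries.
Total dim = 5 + 15 = 20.

20


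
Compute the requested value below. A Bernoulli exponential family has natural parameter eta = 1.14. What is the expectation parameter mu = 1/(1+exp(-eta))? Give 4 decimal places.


Dual coordinate (expectation parameter) for Bernoulli:
mu = 1/(1+exp(-eta)).
eta = 1.14.
exp(-eta) = exp(-1.14) = 0.319819.
mu = 1/(1+0.319819) = 0.7577

0.7577


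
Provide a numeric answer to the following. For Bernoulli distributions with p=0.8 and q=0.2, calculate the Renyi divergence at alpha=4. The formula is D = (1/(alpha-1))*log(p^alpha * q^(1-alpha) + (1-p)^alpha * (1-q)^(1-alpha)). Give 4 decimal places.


Renyi divergence of order alpha between Bernoulli distributions:
D = (1/(alpha-1))*log(p^alpha * q^(1-alpha) + (1-p)^alpha * (1-q)^(1-alpha)).
alpha = 4, p = 0.8, q = 0.2.
p^alpha * q^(1-alpha) = 0.8^4 * 0.2^-3 = 51.2.
(1-p)^alpha * (1-q)^(1-alpha) = 0.2^4 * 0.8^-3 = 0.003125.
sum = 51.2 + 0.003125 = 51.203125.
D = (1/3)*log(51.203125) = 1.3119

1.3119


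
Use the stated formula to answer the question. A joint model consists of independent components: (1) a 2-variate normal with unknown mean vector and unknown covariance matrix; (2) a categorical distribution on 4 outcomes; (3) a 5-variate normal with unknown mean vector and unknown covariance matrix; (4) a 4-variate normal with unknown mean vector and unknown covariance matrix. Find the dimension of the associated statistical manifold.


The dimension of a statistical manifold equals the number of free
(independent) real parameters of the model. For a product of independent
blocks the parameter counts add.
- 2-variate normal: 2 (mean) + 2*3/2 = 3 (symmetric covariance) = 5.
- categorical on 4 outcomes (probabilities sum to 1): 4-1 = 3.
- 5-variate normal: 5 (mean) + 5*6/2 = 15 (symmetric covariance) = 20.
- 4-variate normal: 4 (mean) + 4*5/2 = 10 (symmetric covariance) = 14.
Total = 5 + 3 + 20 + 14 = 42.
Dimension = 42

42


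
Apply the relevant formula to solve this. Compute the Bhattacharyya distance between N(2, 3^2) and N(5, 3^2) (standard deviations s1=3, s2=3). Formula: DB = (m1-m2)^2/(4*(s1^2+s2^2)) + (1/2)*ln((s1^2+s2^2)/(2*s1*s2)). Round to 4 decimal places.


Bhattacharyya distance between two Gaussians:
DB = (m1-m2)^2/(4*(s1^2+s2^2)) + (1/2)*ln((s1^2+s2^2)/(2*s1*s2)).
(m1-m2)^2 = (-3)^2 = 9.
s1^2+s2^2 = 9 + 9 = 18.
term1 = 9/72 = 0.125.
term2 = 0.5*ln(18/18.0) = 0.0.
DB = 0.125 + 0.0 = 0.1250

0.1250


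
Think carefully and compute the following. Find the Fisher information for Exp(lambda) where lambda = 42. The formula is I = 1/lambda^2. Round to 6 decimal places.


Fisher information for exponential: I(lambda) = 1/lambda^2.
lambda = 42, lambda^2 = 1764.
I = 1/1764 = 0.000567

0.000567


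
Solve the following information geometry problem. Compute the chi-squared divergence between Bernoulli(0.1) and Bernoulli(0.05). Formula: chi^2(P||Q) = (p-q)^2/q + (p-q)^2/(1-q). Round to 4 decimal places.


Chi-squared divergence between Bernoulli distributions:
chi^2 = (p-q)^2/q + (p-q)^2/(1-q).
p = 0.1, q = 0.05, p-q = 0.05.
(p-q)^2 = 0.0025.
term1 = 0.0025/0.05 = 0.05.
term2 = 0.0025/0.95 = 0.002632.
chi^2 = 0.05 + 0.002632 = 0.0526

0.0526


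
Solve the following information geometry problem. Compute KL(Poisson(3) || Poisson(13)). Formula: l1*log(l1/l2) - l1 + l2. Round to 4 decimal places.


KL divergence for Poisson:
KL = l1*log(l1/l2) - l1 + l2.
l1 = 3, l2 = 13.
log(3/13) = -1.466337.
l1*log(l1/l2) = 3 * -1.466337 = -4.399011.
KL = -4.399011 - 3 + 13 = 5.6010

5.6010


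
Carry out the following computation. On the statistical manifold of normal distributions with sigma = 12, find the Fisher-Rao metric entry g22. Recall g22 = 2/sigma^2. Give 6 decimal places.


For the 2-parameter normal family, the Fisher metric has:
  g11 = 1/sigma^2, g22 = 2/sigma^2.
sigma = 12, sigma^2 = 144.
g22 = 0.013889

0.013889


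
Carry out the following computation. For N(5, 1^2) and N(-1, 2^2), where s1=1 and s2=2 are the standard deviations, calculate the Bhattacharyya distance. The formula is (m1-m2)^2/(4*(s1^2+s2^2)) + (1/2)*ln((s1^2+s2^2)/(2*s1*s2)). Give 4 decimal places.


Bhattacharyya distance between two Gaussians:
DB = (m1-m2)^2/(4*(s1^2+s2^2)) + (1/2)*ln((s1^2+s2^2)/(2*s1*s2)).
(m1-m2)^2 = (6)^2 = 36.
s1^2+s2^2 = 1 + 4 = 5.
term1 = 36/20 = 1.8.
term2 = 0.5*ln(5/4.0) = 0.111572.
DB = 1.8 + 0.111572 = 1.9116

1.9116


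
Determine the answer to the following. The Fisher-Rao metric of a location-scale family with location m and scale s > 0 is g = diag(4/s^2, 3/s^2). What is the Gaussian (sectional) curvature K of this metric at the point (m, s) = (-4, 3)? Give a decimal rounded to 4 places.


The metric has the form g = (A dm^2 + B ds^2)/s^2 with A = 4, B = 3.
Substitute u = sqrt(A/B)*m: g = B*(du^2 + ds^2)/s^2, i.e. B times the
Poincare upper half-plane metric, which has constant Gaussian curvature -1.
Scaling a 2D metric by a constant c divides the Gaussian curvature by c,
so K = -1/B = -1/(3) = -0.3333 everywhere (the point (m, s) = (-4, 3) is irrelevant:
the curvature is constant).
The requested Gaussian curvature is K = -0.3333.

-0.3333


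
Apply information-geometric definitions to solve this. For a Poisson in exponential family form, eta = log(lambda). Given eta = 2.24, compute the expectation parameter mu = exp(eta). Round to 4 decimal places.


Expectation parameter for Poisson exponential family:
mu = exp(eta).
eta = 2.24.
mu = exp(2.24) = 9.3933

9.3933


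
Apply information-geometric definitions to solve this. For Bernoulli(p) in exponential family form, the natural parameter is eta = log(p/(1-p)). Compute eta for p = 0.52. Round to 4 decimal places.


Natural parameter for Bernoulli: eta = log(p/(1-p)).
p = 0.52, 1-p = 0.48.
p/(1-p) = 1.083333.
eta = log(1.083333) = 0.0800

0.0800


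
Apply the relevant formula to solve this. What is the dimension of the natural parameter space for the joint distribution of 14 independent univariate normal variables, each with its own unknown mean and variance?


Exponential family dimension calculation:
Each univariate normal has two natural parameters (mu/sigma^2 and -1/(2 sigma^2)).
With 14 independent components, dim = 2 * 14 = 28.

28


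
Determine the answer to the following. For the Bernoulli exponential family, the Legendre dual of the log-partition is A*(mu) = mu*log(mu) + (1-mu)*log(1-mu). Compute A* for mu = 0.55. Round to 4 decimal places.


Legendre transform for Bernoulli:
A*(mu) = mu*log(mu) + (1-mu)*log(1-mu).
mu = 0.55, 1-mu = 0.45.
mu*log(mu) = 0.55*log(0.55) = -0.32881.
(1-mu)*log(1-mu) = 0.45*log(0.45) = -0.359328.
A* = -0.32881 + -0.359328 = -0.6881

-0.6881
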